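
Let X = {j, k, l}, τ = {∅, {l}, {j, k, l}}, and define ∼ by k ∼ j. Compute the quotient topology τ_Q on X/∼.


X/∼ = {[j=k], [l]}; |τ_Q| = 3.

Equivalence classes: [j=k], [l].
Quotient map π: X → X/∼ sends j ↦ [j=k], k ↦ [j=k], l ↦ [l].
For each subset V ⊆ X/∼, compute π^{-1}(V) ⊆ X and check whether π^{-1}(V) ∈ τ. V is open in τ_Q iff π^{-1}(V) ∈ τ.
  V = {}: π^{-1}(V) = ∅ ∈ τ ✓.
  V = {[j=k]}: π^{-1}(V) = {j, k} ∉ τ ✗.
  V = {[l]}: π^{-1}(V) = {l} ∈ τ ✓.
  V = {[j=k], [l]}: π^{-1}(V) = {j, k, l} ∈ τ ✓.
Open sets in the quotient: τ_Q = {{}, {[l]}, {[j=k], [l]}} (3 elements).


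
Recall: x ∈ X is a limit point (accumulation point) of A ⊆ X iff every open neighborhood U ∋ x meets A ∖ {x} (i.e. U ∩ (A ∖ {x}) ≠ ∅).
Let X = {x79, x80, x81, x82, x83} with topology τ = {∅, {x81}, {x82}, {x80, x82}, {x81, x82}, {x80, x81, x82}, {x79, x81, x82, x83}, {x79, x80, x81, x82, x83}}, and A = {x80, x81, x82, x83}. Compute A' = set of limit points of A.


A' = {x79, x80, x83}

For each x ∈ X, list the open sets U ∈ τ with x ∈ U, then check whether U ∩ (A ∖ {x}) ≠ ∅ for every such U.
  x = x79: opens ∋ x are {x79, x81, x82, x83}, {x79, x80, x81, x82, x83}; each meets A ∖ {x79}, so x IS a limit point.
  x = x80: opens ∋ x are {x80, x82}, {x80, x81, x82}, {x79, x80, x81, x82, x83}; each meets A ∖ {x80}, so x IS a limit point.
  x = x81: open {x81} ∋ x has {x81} ∩ (A ∖ {x81}) = ∅, so x is NOT a limit point.
  x = x82: open {x82} ∋ x has {x82} ∩ (A ∖ {x82}) = ∅, so x is NOT a limit point.
  x = x83: opens ∋ x are {x79, x81, x82, x83}, {x79, x80, x81, x82, x83}; each meets A ∖ {x83}, so x IS a limit point.
Collecting: A' = {x79, x80, x83}.


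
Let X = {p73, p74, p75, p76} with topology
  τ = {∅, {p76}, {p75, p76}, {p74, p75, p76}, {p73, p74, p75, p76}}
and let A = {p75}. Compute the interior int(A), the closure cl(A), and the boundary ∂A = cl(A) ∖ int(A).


int(A) = ∅, cl(A) = {p73, p74, p75}, ∂A = {p73, p74, p75}.

Closed sets in (X, τ) are complements of opens:
  closed(X, τ) = {∅, {p73}, {p73, p74}, {p73, p74, p75}, {p73, p74, p75, p76}}.
int(A) = ⋃ {U ∈ τ : U ⊆ A}. Opens contained in A: ∅.
Taking the union of these: int(A) = ∅.
cl(A) = ⋂ {C closed : A ⊆ C}. Closed sets containing A: {p73, p74, p75}, {p73, p74, p75, p76}.
Intersecting these: cl(A) = {p73, p74, p75}.
∂A = cl(A) ∖ int(A) = {p73, p74, p75} ∖ ∅ = {p73, p74, p75}.


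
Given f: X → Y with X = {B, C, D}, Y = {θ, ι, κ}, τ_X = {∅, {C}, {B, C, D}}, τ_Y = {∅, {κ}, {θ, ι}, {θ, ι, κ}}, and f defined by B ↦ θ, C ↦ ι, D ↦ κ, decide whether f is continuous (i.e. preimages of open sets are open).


f is NOT continuous.

Compute f^{-1}(U) for each U ∈ τ_Y:
  U = ∅: f^{-1}(U) = ∅ ∈ τ_X ✓.
  U = {κ}: f^{-1}(U) = {D} ∉ τ_X ✗.
  U = {θ, ι}: f^{-1}(U) = {B, C} ∉ τ_X ✗.
  U = {θ, ι, κ}: f^{-1}(U) = {B, C, D} ∈ τ_X ✓.
Found U = {κ} with f^{-1}(U) = {D} not in τ_X. Therefore f is NOT continuous.


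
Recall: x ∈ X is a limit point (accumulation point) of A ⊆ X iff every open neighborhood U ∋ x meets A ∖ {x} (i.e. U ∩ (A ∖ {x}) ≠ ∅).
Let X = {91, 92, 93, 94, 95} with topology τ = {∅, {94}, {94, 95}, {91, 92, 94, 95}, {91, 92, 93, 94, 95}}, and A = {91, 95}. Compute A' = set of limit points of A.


A' = {91, 92, 93}

For each x ∈ X, list the open sets U ∈ τ with x ∈ U, then check whether U ∩ (A ∖ {x}) ≠ ∅ for every such U.
  x = 91: opens ∋ x are {91, 92, 94, 95}, {91, 92, 93, 94, 95}; each meets A ∖ {91}, so x IS a limit point.
  x = 92: opens ∋ x are {91, 92, 94, 95}, {91, 92, 93, 94, 95}; each meets A ∖ {92}, so x IS a limit point.
  x = 93: opens ∋ x are {91, 92, 93, 94, 95}; each meets A ∖ {93}, so x IS a limit point.
  x = 94: open {94} ∋ x has {94} ∩ (A ∖ {94}) = ∅, so x is NOT a limit point.
  x = 95: open {94, 95} ∋ x has {94, 95} ∩ (A ∖ {95}) = ∅, so x is NOT a limit point.
Collecting: A' = {91, 92, 93}.


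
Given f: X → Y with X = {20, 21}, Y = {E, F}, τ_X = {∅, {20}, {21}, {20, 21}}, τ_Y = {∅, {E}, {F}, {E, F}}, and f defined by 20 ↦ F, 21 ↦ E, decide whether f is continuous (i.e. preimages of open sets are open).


f IS continuous.

Compute f^{-1}(U) for each U ∈ τ_Y:
  U = ∅: f^{-1}(U) = ∅ ∈ τ_X ✓.
  U = {E}: f^{-1}(U) = {21} ∈ τ_X ✓.
  U = {F}: f^{-1}(U) = {20} ∈ τ_X ✓.
  U = {E, F}: f^{-1}(U) = {20, 21} ∈ τ_X ✓.
Every preimage lies in τ_X, so f IS continuous.


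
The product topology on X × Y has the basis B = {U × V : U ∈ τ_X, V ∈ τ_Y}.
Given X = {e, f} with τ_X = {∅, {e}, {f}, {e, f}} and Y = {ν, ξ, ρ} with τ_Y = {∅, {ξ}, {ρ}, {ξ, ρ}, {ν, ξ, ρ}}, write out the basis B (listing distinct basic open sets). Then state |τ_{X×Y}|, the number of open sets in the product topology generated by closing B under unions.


Basis B = {∅ × ∅, {e} × {ξ}, {e} × {ρ}, {f} × {ξ}, {f} × {ρ}, {e} × {ξ, ρ}, {e, f} × {ξ}, {e, f} × {ρ}, {f} × {ξ, ρ}, {e} × {ν, ξ, ρ}, {f} × {ν, ξ, ρ}, {e, f} × {ξ, ρ}, {e, f} × {ν, ξ, ρ}}; |τ_{X×Y}| = 25.

Enumerate products U × V with U ∈ τ_X, V ∈ τ_Y (deduplicated):
  ∅ × ∅ = {} (∅)
  {e} × {ξ} = {(e,ξ)}
  {e} × {ρ} = {(e,ρ)}
  {f} × {ξ} = {(f,ξ)}
  {f} × {ρ} = {(f,ρ)}
  {e} × {ξ, ρ} = {(e,ξ), (e,ρ)}
  {e, f} × {ξ} = {(e,ξ), (f,ξ)}
  {e, f} × {ρ} = {(e,ρ), (f,ρ)}
  {f} × {ξ, ρ} = {(f,ξ), (f,ρ)}
  {e} × {ν, ξ, ρ} = {(e,ν), (e,ξ), (e,ρ)}
  {f} × {ν, ξ, ρ} = {(f,ν), (f,ξ), (f,ρ)}
  {e, f} × {ξ, ρ} = {(e,ξ), (e,ρ), (f,ξ), (f,ρ)}
  {e, f} × {ν, ξ, ρ} = {(e,ν), (e,ξ), (e,ρ), (f,ν), (f,ξ), (f,ρ)}
These 13 distinct sets form the basis B.
Close under arbitrary unions to get τ_{X×Y}; counting gives |τ_{X×Y}| = 25.


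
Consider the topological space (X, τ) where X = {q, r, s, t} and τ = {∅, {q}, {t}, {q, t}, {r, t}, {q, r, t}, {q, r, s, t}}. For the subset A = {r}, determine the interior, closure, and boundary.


int(A) = ∅, cl(A) = {r, s}, ∂A = {r, s}.

Closed sets in (X, τ) are complements of opens:
  closed(X, τ) = {∅, {s}, {q, s}, {r, s}, {q, r, s}, {r, s, t}, {q, r, s, t}}.
int(A) = ⋃ {U ∈ τ : U ⊆ A}. Opens contained in A: ∅.
Taking the union of these: int(A) = ∅.
cl(A) = ⋂ {C closed : A ⊆ C}. Closed sets containing A: {r, s}, {q, r, s}, {r, s, t}, {q, r, s, t}.
Intersecting these: cl(A) = {r, s}.
∂A = cl(A) ∖ int(A) = {r, s} ∖ ∅ = {r, s}.


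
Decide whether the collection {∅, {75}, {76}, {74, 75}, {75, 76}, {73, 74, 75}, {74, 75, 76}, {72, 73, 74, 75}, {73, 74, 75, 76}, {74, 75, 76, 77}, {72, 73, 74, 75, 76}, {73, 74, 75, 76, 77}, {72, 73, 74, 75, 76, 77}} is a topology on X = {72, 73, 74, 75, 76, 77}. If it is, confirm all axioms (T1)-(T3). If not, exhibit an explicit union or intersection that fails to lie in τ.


τ IS a topology on X.

Axiom (T1): ∅ ∈ τ? Yes; X ∈ τ? Yes.
Axiom (T2/T3): check pairwise unions and intersections of members of τ.
All pairwise intersections and unions checked — each lies in τ. Therefore τ satisfies (T1), (T2), (T3): it IS a topology on X.


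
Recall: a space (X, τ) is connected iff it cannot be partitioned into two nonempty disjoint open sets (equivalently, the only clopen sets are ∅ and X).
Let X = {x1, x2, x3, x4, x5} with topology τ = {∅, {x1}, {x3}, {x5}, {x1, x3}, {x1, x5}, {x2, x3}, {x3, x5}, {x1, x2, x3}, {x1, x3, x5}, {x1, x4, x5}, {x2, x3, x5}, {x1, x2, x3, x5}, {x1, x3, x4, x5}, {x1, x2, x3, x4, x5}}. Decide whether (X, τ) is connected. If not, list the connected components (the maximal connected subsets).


(X, τ) is disconnected; components = [{x2, x3}, {x1, x4, x5}].

Find clopen sets (U ∈ τ with X ∖ U ∈ τ):
  U = ∅, X ∖ U = {x1, x2, x3, x4, x5} — both open, so U is clopen.
  U = {x2, x3}, X ∖ U = {x1, x4, x5} — both open, so U is clopen.
  U = {x1, x4, x5}, X ∖ U = {x2, x3} — both open, so U is clopen.
  U = {x1, x2, x3, x4, x5}, X ∖ U = ∅ — both open, so U is clopen.
Nontrivial clopen(s) exist: e.g. {x1, x4, x5}. So (X, τ) is disconnected.
Compute connected components by grouping points that agree on all clopens:
  component: {x2, x3}
  component: {x1, x4, x5}


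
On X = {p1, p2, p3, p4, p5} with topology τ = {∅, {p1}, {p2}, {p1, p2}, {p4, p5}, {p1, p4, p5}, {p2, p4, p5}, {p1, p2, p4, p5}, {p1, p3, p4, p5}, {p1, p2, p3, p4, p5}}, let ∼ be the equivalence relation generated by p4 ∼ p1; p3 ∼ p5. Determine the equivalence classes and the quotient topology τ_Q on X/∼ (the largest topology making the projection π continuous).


X/∼ = {[p1=p4], [p2], [p3=p5]}; |τ_Q| = 4.

Equivalence classes: [p1=p4], [p2], [p3=p5].
Quotient map π: X → X/∼ sends p1 ↦ [p1=p4], p2 ↦ [p2], p3 ↦ [p3=p5], p4 ↦ [p1=p4], p5 ↦ [p3=p5].
For each subset V ⊆ X/∼, compute π^{-1}(V) ⊆ X and check whether π^{-1}(V) ∈ τ. V is open in τ_Q iff π^{-1}(V) ∈ τ.
  V = {}: π^{-1}(V) = ∅ ∈ τ ✓.
  V = {[p1=p4]}: π^{-1}(V) = {p1, p4} ∉ τ ✗.
  V = {[p2]}: π^{-1}(V) = {p2} ∈ τ ✓.
  V = {[p1=p4], [p2]}: π^{-1}(V) = {p1, p2, p4} ∉ τ ✗.
  V = {[p3=p5]}: π^{-1}(V) = {p3, p5} ∉ τ ✗.
  V = {[p1=p4], [p3=p5]}: π^{-1}(V) = {p1, p3, p4, p5} ∈ τ ✓.
  V = {[p2], [p3=p5]}: π^{-1}(V) = {p2, p3, p5} ∉ τ ✗.
  V = {[p1=p4], [p2], [p3=p5]}: π^{-1}(V) = {p1, p2, p3, p4, p5} ∈ τ ✓.
Open sets in the quotient: τ_Q = {{}, {[p2]}, {[p1=p4], [p3=p5]}, {[p1=p4], [p2], [p3=p5]}} (4 elements).


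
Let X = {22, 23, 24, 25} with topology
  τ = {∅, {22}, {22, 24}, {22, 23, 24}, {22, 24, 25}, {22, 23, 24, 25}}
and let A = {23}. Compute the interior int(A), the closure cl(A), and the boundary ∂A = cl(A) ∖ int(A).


int(A) = ∅, cl(A) = {23}, ∂A = {23}.

Closed sets in (X, τ) are complements of opens:
  closed(X, τ) = {∅, {23}, {25}, {23, 25}, {23, 24, 25}, {22, 23, 24, 25}}.
int(A) = ⋃ {U ∈ τ : U ⊆ A}. Opens contained in A: ∅.
Taking the union of these: int(A) = ∅.
cl(A) = ⋂ {C closed : A ⊆ C}. Closed sets containing A: {23}, {23, 25}, {23, 24, 25}, {22, 23, 24, 25}.
Intersecting these: cl(A) = {23}.
∂A = cl(A) ∖ int(A) = {23} ∖ ∅ = {23}.


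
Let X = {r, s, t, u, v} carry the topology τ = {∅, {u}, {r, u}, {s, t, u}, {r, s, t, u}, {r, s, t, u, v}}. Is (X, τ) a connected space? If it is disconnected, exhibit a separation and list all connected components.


(X, τ) is connected.

Find clopen sets (U ∈ τ with X ∖ U ∈ τ):
  U = ∅, X ∖ U = {r, s, t, u, v} — both open, so U is clopen.
  U = {r, s, t, u, v}, X ∖ U = ∅ — both open, so U is clopen.
Only trivial clopens (∅ and X) exist, so (X, τ) is connected.
Compute connected components by grouping points that agree on all clopens:
  component: {r, s, t, u, v}


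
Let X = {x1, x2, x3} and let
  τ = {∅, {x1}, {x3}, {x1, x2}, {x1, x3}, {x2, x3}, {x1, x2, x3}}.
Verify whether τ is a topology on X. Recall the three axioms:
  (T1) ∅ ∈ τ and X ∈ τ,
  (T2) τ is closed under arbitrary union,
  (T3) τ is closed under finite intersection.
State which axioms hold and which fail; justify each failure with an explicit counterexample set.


τ is NOT a topology on X.

Axiom (T1): ∅ ∈ τ? Yes; X ∈ τ? Yes.
Axiom (T2/T3): check pairwise unions and intersections of members of τ.
Counterexample for (T3): {x1, x2} ∩ {x2, x3} = {x2} ∉ τ. Therefore τ is NOT a topology.


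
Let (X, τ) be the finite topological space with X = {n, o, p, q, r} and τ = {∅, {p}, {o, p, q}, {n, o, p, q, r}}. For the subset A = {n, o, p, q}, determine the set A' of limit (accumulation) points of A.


A' = {n, o, q, r}

For each x ∈ X, list the open sets U ∈ τ with x ∈ U, then check whether U ∩ (A ∖ {x}) ≠ ∅ for every such U.
  x = n: opens ∋ x are {n, o, p, q, r}; each meets A ∖ {n}, so x IS a limit point.
  x = o: opens ∋ x are {o, p, q}, {n, o, p, q, r}; each meets A ∖ {o}, so x IS a limit point.
  x = p: open {p} ∋ x has {p} ∩ (A ∖ {p}) = ∅, so x is NOT a limit point.
  x = q: opens ∋ x are {o, p, q}, {n, o, p, q, r}; each meets A ∖ {q}, so x IS a limit point.
  x = r: opens ∋ x are {n, o, p, q, r}; each meets A ∖ {r}, so x IS a limit point.
Collecting: A' = {n, o, q, r}.


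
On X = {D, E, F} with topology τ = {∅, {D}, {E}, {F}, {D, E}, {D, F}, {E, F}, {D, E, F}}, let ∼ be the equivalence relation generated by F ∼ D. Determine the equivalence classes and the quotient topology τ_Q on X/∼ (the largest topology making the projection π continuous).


X/∼ = {[D=F], [E]}; |τ_Q| = 4.

Equivalence classes: [D=F], [E].
Quotient map π: X → X/∼ sends D ↦ [D=F], E ↦ [E], F ↦ [D=F].
For each subset V ⊆ X/∼, compute π^{-1}(V) ⊆ X and check whether π^{-1}(V) ∈ τ. V is open in τ_Q iff π^{-1}(V) ∈ τ.
  V = {}: π^{-1}(V) = ∅ ∈ τ ✓.
  V = {[D=F]}: π^{-1}(V) = {D, F} ∈ τ ✓.
  V = {[E]}: π^{-1}(V) = {E} ∈ τ ✓.
  V = {[D=F], [E]}: π^{-1}(V) = {D, E, F} ∈ τ ✓.
Open sets in the quotient: τ_Q = {{}, {[D=F]}, {[E]}, {[D=F], [E]}} (4 elements).


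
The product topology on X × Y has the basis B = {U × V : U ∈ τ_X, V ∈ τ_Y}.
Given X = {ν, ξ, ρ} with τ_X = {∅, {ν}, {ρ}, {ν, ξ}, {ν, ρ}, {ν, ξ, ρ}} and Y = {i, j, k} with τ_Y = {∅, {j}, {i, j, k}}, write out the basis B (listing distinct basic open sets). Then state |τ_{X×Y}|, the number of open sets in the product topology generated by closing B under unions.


Basis B = {∅ × ∅, {ν} × {j}, {ρ} × {j}, {ν, ξ} × {j}, {ν, ρ} × {j}, {ν} × {i, j, k}, {ν, ξ, ρ} × {j}, {ρ} × {i, j, k}, {ν, ξ} × {i, j, k}, {ν, ρ} × {i, j, k}, {ν, ξ, ρ} × {i, j, k}}; |τ_{X×Y}| = 18.

Enumerate products U × V with U ∈ τ_X, V ∈ τ_Y (deduplicated):
  ∅ × ∅ = {} (∅)
  {ν} × {j} = {(ν,j)}
  {ρ} × {j} = {(ρ,j)}
  {ν, ξ} × {j} = {(ν,j), (ξ,j)}
  {ν, ρ} × {j} = {(ν,j), (ρ,j)}
  {ν} × {i, j, k} = {(ν,i), (ν,j), (ν,k)}
  {ν, ξ, ρ} × {j} = {(ν,j), (ξ,j), (ρ,j)}
  {ρ} × {i, j, k} = {(ρ,i), (ρ,j), (ρ,k)}
  {ν, ξ} × {i, j, k} = {(ν,i), (ν,j), (ν,k), (ξ,i), (ξ,j), (ξ,k)}
  {ν, ρ} × {i, j, k} = {(ν,i), (ν,j), (ν,k), (ρ,i), (ρ,j), (ρ,k)}
  {ν, ξ, ρ} × {i, j, k} = {(ν,i), (ν,j), (ν,k), (ξ,i), (ξ,j), (ξ,k), (ρ,i), (ρ,j), (ρ,k)}
These 11 distinct sets form the basis B.
Close under arbitrary unions to get τ_{X×Y}; counting gives |τ_{X×Y}| = 18.


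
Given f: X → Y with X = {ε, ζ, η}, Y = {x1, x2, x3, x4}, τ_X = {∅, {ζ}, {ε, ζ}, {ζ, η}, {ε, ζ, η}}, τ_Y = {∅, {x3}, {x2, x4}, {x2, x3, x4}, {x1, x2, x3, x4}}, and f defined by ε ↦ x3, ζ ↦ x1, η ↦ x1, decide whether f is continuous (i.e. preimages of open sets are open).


f is NOT continuous.

Compute f^{-1}(U) for each U ∈ τ_Y:
  U = ∅: f^{-1}(U) = ∅ ∈ τ_X ✓.
  U = {x3}: f^{-1}(U) = {ε} ∉ τ_X ✗.
  U = {x2, x4}: f^{-1}(U) = ∅ ∈ τ_X ✓.
  U = {x2, x3, x4}: f^{-1}(U) = {ε} ∉ τ_X ✗.
  U = {x1, x2, x3, x4}: f^{-1}(U) = {ε, ζ, η} ∈ τ_X ✓.
Found U = {x3} with f^{-1}(U) = {ε} not in τ_X. Therefore f is NOT continuous.


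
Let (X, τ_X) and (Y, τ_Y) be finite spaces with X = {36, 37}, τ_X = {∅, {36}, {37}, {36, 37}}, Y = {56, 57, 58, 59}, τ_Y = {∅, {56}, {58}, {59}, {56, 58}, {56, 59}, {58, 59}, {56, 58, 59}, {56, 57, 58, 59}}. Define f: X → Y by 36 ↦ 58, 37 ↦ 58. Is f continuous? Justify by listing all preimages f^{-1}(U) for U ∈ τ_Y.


f IS continuous.

Compute f^{-1}(U) for each U ∈ τ_Y:
  U = ∅: f^{-1}(U) = ∅ ∈ τ_X ✓.
  U = {56}: f^{-1}(U) = ∅ ∈ τ_X ✓.
  U = {58}: f^{-1}(U) = {36, 37} ∈ τ_X ✓.
  U = {59}: f^{-1}(U) = ∅ ∈ τ_X ✓.
  U = {56, 58}: f^{-1}(U) = {36, 37} ∈ τ_X ✓.
  U = {56, 59}: f^{-1}(U) = ∅ ∈ τ_X ✓.
  U = {58, 59}: f^{-1}(U) = {36, 37} ∈ τ_X ✓.
  U = {56, 58, 59}: f^{-1}(U) = {36, 37} ∈ τ_X ✓.
  U = {56, 57, 58, 59}: f^{-1}(U) = {36, 37} ∈ τ_X ✓.
Every preimage lies in τ_X, so f IS continuous.


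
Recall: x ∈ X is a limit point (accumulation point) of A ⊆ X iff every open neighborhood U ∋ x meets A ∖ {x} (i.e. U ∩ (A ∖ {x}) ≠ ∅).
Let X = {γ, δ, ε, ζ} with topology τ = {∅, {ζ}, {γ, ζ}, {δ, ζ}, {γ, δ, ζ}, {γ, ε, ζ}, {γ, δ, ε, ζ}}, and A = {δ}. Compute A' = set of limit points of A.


A' = ∅

For each x ∈ X, list the open sets U ∈ τ with x ∈ U, then check whether U ∩ (A ∖ {x}) ≠ ∅ for every such U.
  x = γ: open {γ, ζ} ∋ x has {γ, ζ} ∩ (A ∖ {γ}) = ∅, so x is NOT a limit point.
  x = δ: open {δ, ζ} ∋ x has {δ, ζ} ∩ (A ∖ {δ}) = ∅, so x is NOT a limit point.
  x = ε: open {γ, ε, ζ} ∋ x has {γ, ε, ζ} ∩ (A ∖ {ε}) = ∅, so x is NOT a limit point.
  x = ζ: open {ζ} ∋ x has {ζ} ∩ (A ∖ {ζ}) = ∅, so x is NOT a limit point.
Collecting: A' = ∅.


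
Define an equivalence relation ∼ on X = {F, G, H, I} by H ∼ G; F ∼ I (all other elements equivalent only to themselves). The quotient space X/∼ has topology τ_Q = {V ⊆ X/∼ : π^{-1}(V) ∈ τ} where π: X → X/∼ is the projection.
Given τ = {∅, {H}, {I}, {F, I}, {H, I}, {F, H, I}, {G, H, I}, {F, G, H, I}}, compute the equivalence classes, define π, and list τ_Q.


X/∼ = {[F=I], [G=H]}; |τ_Q| = 3.

Equivalence classes: [F=I], [G=H].
Quotient map π: X → X/∼ sends F ↦ [F=I], G ↦ [G=H], H ↦ [G=H], I ↦ [F=I].
For each subset V ⊆ X/∼, compute π^{-1}(V) ⊆ X and check whether π^{-1}(V) ∈ τ. V is open in τ_Q iff π^{-1}(V) ∈ τ.
  V = {}: π^{-1}(V) = ∅ ∈ τ ✓.
  V = {[F=I]}: π^{-1}(V) = {F, I} ∈ τ ✓.
  V = {[G=H]}: π^{-1}(V) = {G, H} ∉ τ ✗.
  V = {[F=I], [G=H]}: π^{-1}(V) = {F, G, H, I} ∈ τ ✓.
Open sets in the quotient: τ_Q = {{}, {[F=I]}, {[F=I], [G=H]}} (3 elements).


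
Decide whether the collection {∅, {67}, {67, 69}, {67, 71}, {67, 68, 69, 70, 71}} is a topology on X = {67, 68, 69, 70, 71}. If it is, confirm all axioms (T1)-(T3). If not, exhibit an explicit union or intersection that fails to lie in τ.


τ is NOT a topology on X.

Axiom (T1): ∅ ∈ τ? Yes; X ∈ τ? Yes.
Axiom (T2/T3): check pairwise unions and intersections of members of τ.
Counterexample for (T2): {67, 69} ∪ {67, 71} = {67, 69, 71} ∉ τ. Therefore τ is NOT a topology.


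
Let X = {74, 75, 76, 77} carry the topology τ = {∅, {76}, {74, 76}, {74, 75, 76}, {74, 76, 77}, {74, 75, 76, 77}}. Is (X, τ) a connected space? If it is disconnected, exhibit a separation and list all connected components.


(X, τ) is connected.

Find clopen sets (U ∈ τ with X ∖ U ∈ τ):
  U = ∅, X ∖ U = {74, 75, 76, 77} — both open, so U is clopen.
  U = {74, 75, 76, 77}, X ∖ U = ∅ — both open, so U is clopen.
Only trivial clopens (∅ and X) exist, so (X, τ) is connected.
Compute connected components by grouping points that agree on all clopens:
  component: {74, 75, 76, 77}


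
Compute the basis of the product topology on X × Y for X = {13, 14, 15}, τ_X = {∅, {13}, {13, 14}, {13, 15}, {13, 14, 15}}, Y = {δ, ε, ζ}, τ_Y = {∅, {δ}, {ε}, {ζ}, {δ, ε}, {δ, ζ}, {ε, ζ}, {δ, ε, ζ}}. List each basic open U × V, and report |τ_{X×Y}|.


Basis B = {∅ × ∅, {13} × {δ}, {13} × {ε}, {13} × {ζ}, {13} × {δ, ε}, {13} × {δ, ζ}, {13, 14} × {δ}, {13, 15} × {δ}, {13} × {ε, ζ}, {13, 14} × {ε}, {13, 15} × {ε}, {13, 14} × {ζ}, {13, 15} × {ζ}, {13} × {δ, ε, ζ}, {13, 14, 15} × {δ}, {13, 14, 15} × {ε}, {13, 14, 15} × {ζ}, {13, 14} × {δ, ε}, {13, 15} × {δ, ε}, {13, 14} × {δ, ζ}, {13, 15} × {δ, ζ}, {13, 14} × {ε, ζ}, {13, 15} × {ε, ζ}, {13, 14} × {δ, ε, ζ}, {13, 15} × {δ, ε, ζ}, {13, 14, 15} × {δ, ε}, {13, 14, 15} × {δ, ζ}, {13, 14, 15} × {ε, ζ}, {13, 14, 15} × {δ, ε, ζ}}; |τ_{X×Y}| = 125.

Enumerate products U × V with U ∈ τ_X, V ∈ τ_Y (deduplicated):
  ∅ × ∅ = {} (∅)
  {13} × {δ} = {(13,δ)}
  {13} × {ε} = {(13,ε)}
  {13} × {ζ} = {(13,ζ)}
  {13} × {δ, ε} = {(13,δ), (13,ε)}
  {13} × {δ, ζ} = {(13,δ), (13,ζ)}
  {13, 14} × {δ} = {(13,δ), (14,δ)}
  {13, 15} × {δ} = {(13,δ), (15,δ)}
  {13} × {ε, ζ} = {(13,ε), (13,ζ)}
  {13, 14} × {ε} = {(13,ε), (14,ε)}
  {13, 15} × {ε} = {(13,ε), (15,ε)}
  {13, 14} × {ζ} = {(13,ζ), (14,ζ)}
  {13, 15} × {ζ} = {(13,ζ), (15,ζ)}
  {13} × {δ, ε, ζ} = {(13,δ), (13,ε), (13,ζ)}
  {13, 14, 15} × {δ} = {(13,δ), (14,δ), (15,δ)}
  {13, 14, 15} × {ε} = {(13,ε), (14,ε), (15,ε)}
  {13, 14, 15} × {ζ} = {(13,ζ), (14,ζ), (15,ζ)}
  {13, 14} × {δ, ε} = {(13,δ), (13,ε), (14,δ), (14,ε)}
  {13, 15} × {δ, ε} = {(13,δ), (13,ε), (15,δ), (15,ε)}
  {13, 14} × {δ, ζ} = {(13,δ), (13,ζ), (14,δ), (14,ζ)}
  {13, 15} × {δ, ζ} = {(13,δ), (13,ζ), (15,δ), (15,ζ)}
  {13, 14} × {ε, ζ} = {(13,ε), (13,ζ), (14,ε), (14,ζ)}
  {13, 15} × {ε, ζ} = {(13,ε), (13,ζ), (15,ε), (15,ζ)}
  {13, 14} × {δ, ε, ζ} = {(13,δ), (13,ε), (13,ζ), (14,δ), (14,ε), (14,ζ)}
  {13, 15} × {δ, ε, ζ} = {(13,δ), (13,ε), (13,ζ), (15,δ), (15,ε), (15,ζ)}
  {13, 14, 15} × {δ, ε} = {(13,δ), (13,ε), (14,δ), (14,ε), (15,δ), (15,ε)}
  {13, 14, 15} × {δ, ζ} = {(13,δ), (13,ζ), (14,δ), (14,ζ), (15,δ), (15,ζ)}
  {13, 14, 15} × {ε, ζ} = {(13,ε), (13,ζ), (14,ε), (14,ζ), (15,ε), (15,ζ)}
  {13, 14, 15} × {δ, ε, ζ} = {(13,δ), (13,ε), (13,ζ), (14,δ), (14,ε), (14,ζ), (15,δ), (15,ε), (15,ζ)}
These 29 distinct sets form the basis B.
Close under arbitrary unions to get τ_{X×Y}; counting gives |τ_{X×Y}| = 125.


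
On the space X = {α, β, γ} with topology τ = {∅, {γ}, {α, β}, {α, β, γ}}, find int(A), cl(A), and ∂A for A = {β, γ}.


int(A) = {γ}, cl(A) = {α, β, γ}, ∂A = {α, β}.

Closed sets in (X, τ) are complements of opens:
  closed(X, τ) = {∅, {γ}, {α, β}, {α, β, γ}}.
int(A) = ⋃ {U ∈ τ : U ⊆ A}. Opens contained in A: ∅, {γ}.
Taking the union of these: int(A) = {γ}.
cl(A) = ⋂ {C closed : A ⊆ C}. Closed sets containing A: {α, β, γ}.
Intersecting these: cl(A) = {α, β, γ}.
∂A = cl(A) ∖ int(A) = {α, β, γ} ∖ {γ} = {α, β}.


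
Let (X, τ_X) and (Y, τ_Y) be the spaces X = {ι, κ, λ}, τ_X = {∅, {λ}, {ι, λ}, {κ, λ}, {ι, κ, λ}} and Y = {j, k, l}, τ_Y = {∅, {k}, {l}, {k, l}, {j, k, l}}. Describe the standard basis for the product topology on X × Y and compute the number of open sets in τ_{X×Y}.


Basis B = {∅ × ∅, {λ} × {k}, {λ} × {l}, {ι, λ} × {k}, {ι, λ} × {l}, {κ, λ} × {k}, {κ, λ} × {l}, {λ} × {k, l}, {ι, κ, λ} × {k}, {ι, κ, λ} × {l}, {λ} × {j, k, l}, {ι, λ} × {k, l}, {κ, λ} × {k, l}, {ι, λ} × {j, k, l}, {ι, κ, λ} × {k, l}, {κ, λ} × {j, k, l}, {ι, κ, λ} × {j, k, l}}; |τ_{X×Y}| = 50.

Enumerate products U × V with U ∈ τ_X, V ∈ τ_Y (deduplicated):
  ∅ × ∅ = {} (∅)
  {λ} × {k} = {(λ,k)}
  {λ} × {l} = {(λ,l)}
  {ι, λ} × {k} = {(ι,k), (λ,k)}
  {ι, λ} × {l} = {(ι,l), (λ,l)}
  {κ, λ} × {k} = {(κ,k), (λ,k)}
  {κ, λ} × {l} = {(κ,l), (λ,l)}
  {λ} × {k, l} = {(λ,k), (λ,l)}
  {ι, κ, λ} × {k} = {(ι,k), (κ,k), (λ,k)}
  {ι, κ, λ} × {l} = {(ι,l), (κ,l), (λ,l)}
  {λ} × {j, k, l} = {(λ,j), (λ,k), (λ,l)}
  {ι, λ} × {k, l} = {(ι,k), (ι,l), (λ,k), (λ,l)}
  {κ, λ} × {k, l} = {(κ,k), (κ,l), (λ,k), (λ,l)}
  {ι, λ} × {j, k, l} = {(ι,j), (ι,k), (ι,l), (λ,j), (λ,k), (λ,l)}
  {ι, κ, λ} × {k, l} = {(ι,k), (ι,l), (κ,k), (κ,l), (λ,k), (λ,l)}
  {κ, λ} × {j, k, l} = {(κ,j), (κ,k), (κ,l), (λ,j), (λ,k), (λ,l)}
  {ι, κ, λ} × {j, k, l} = {(ι,j), (ι,k), (ι,l), (κ,j), (κ,k), (κ,l), (λ,j), (λ,k), (λ,l)}
These 17 distinct sets form the basis B.
Close under arbitrary unions to get τ_{X×Y}; counting gives |τ_{X×Y}| = 50.


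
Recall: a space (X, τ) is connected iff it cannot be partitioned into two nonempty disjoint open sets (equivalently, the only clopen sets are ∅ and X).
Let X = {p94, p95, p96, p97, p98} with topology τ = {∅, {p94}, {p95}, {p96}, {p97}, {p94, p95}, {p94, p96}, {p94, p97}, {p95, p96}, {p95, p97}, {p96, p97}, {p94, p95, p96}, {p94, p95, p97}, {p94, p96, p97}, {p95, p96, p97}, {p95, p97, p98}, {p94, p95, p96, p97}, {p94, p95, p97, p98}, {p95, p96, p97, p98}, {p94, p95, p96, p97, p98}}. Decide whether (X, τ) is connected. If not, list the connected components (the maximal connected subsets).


(X, τ) is disconnected; components = [{p94}, {p96}, {p95, p97, p98}].

Find clopen sets (U ∈ τ with X ∖ U ∈ τ):
  U = ∅, X ∖ U = {p94, p95, p96, p97, p98} — both open, so U is clopen.
  U = {p94}, X ∖ U = {p95, p96, p97, p98} — both open, so U is clopen.
  U = {p96}, X ∖ U = {p94, p95, p97, p98} — both open, so U is clopen.
  U = {p94, p96}, X ∖ U = {p95, p97, p98} — both open, so U is clopen.
  U = {p95, p97, p98}, X ∖ U = {p94, p96} — both open, so U is clopen.
  U = {p94, p95, p97, p98}, X ∖ U = {p96} — both open, so U is clopen.
  U = {p95, p96, p97, p98}, X ∖ U = {p94} — both open, so U is clopen.
  U = {p94, p95, p96, p97, p98}, X ∖ U = ∅ — both open, so U is clopen.
Nontrivial clopen(s) exist: e.g. {p96}. So (X, τ) is disconnected.
Compute connected components by grouping points that agree on all clopens:
  component: {p94}
  component: {p96}
  component: {p95, p97, p98}


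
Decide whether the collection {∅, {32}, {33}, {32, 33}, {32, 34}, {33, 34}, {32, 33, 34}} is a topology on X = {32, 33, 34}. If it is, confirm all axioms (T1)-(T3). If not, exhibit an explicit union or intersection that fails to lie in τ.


τ is NOT a topology on X.

Axiom (T1): ∅ ∈ τ? Yes; X ∈ τ? Yes.
Axiom (T2/T3): check pairwise unions and intersections of members of τ.
Counterexample for (T3): {32, 34} ∩ {33, 34} = {34} ∉ τ. Therefore τ is NOT a topology.


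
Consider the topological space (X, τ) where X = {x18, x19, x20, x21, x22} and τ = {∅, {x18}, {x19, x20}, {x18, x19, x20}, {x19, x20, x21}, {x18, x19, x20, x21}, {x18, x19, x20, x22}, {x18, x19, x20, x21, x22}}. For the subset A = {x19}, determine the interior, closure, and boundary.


int(A) = ∅, cl(A) = {x19, x20, x21, x22}, ∂A = {x19, x20, x21, x22}.

Closed sets in (X, τ) are complements of opens:
  closed(X, τ) = {∅, {x21}, {x22}, {x18, x22}, {x21, x22}, {x18, x21, x22}, {x19, x20, x21, x22}, {x18, x19, x20, x21, x22}}.
int(A) = ⋃ {U ∈ τ : U ⊆ A}. Opens contained in A: ∅.
Taking the union of these: int(A) = ∅.
cl(A) = ⋂ {C closed : A ⊆ C}. Closed sets containing A: {x19, x20, x21, x22}, {x18, x19, x20, x21, x22}.
Intersecting these: cl(A) = {x19, x20, x21, x22}.
∂A = cl(A) ∖ int(A) = {x19, x20, x21, x22} ∖ ∅ = {x19, x20, x21, x22}.


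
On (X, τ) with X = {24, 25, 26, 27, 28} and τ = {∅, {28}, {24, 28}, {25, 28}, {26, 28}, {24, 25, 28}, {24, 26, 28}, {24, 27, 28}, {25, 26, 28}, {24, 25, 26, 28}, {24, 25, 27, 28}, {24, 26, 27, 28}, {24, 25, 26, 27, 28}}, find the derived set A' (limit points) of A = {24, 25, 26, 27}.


A' = {27}

For each x ∈ X, list the open sets U ∈ τ with x ∈ U, then check whether U ∩ (A ∖ {x}) ≠ ∅ for every such U.
  x = 24: open {24, 28} ∋ x has {24, 28} ∩ (A ∖ {24}) = ∅, so x is NOT a limit point.
  x = 25: open {25, 28} ∋ x has {25, 28} ∩ (A ∖ {25}) = ∅, so x is NOT a limit point.
  x = 26: open {26, 28} ∋ x has {26, 28} ∩ (A ∖ {26}) = ∅, so x is NOT a limit point.
  x = 27: opens ∋ x are {24, 27, 28}, {24, 25, 27, 28}, {24, 26, 27, 28}, {24, 25, 26, 27, 28}; each meets A ∖ {27}, so x IS a limit point.
  x = 28: open {28} ∋ x has {28} ∩ (A ∖ {28}) = ∅, so x is NOT a limit point.
Collecting: A' = {27}.


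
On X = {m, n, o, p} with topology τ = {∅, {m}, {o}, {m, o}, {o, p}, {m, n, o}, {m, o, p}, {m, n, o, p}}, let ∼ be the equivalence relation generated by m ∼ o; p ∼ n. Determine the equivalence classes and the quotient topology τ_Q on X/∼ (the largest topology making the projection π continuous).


X/∼ = {[m=o], [n=p]}; |τ_Q| = 3.

Equivalence classes: [m=o], [n=p].
Quotient map π: X → X/∼ sends m ↦ [m=o], n ↦ [n=p], o ↦ [m=o], p ↦ [n=p].
For each subset V ⊆ X/∼, compute π^{-1}(V) ⊆ X and check whether π^{-1}(V) ∈ τ. V is open in τ_Q iff π^{-1}(V) ∈ τ.
  V = {}: π^{-1}(V) = ∅ ∈ τ ✓.
  V = {[m=o]}: π^{-1}(V) = {m, o} ∈ τ ✓.
  V = {[n=p]}: π^{-1}(V) = {n, p} ∉ τ ✗.
  V = {[m=o], [n=p]}: π^{-1}(V) = {m, n, o, p} ∈ τ ✓.
Open sets in the quotient: τ_Q = {{}, {[m=o]}, {[m=o], [n=p]}} (3 elements).


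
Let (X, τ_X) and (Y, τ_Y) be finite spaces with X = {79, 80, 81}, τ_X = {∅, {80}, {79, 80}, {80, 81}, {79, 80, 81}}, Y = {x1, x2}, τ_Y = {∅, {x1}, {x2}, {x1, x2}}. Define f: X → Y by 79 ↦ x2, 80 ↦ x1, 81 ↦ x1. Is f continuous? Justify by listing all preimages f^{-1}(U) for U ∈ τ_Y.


f is NOT continuous.

Compute f^{-1}(U) for each U ∈ τ_Y:
  U = ∅: f^{-1}(U) = ∅ ∈ τ_X ✓.
  U = {x1}: f^{-1}(U) = {80, 81} ∈ τ_X ✓.
  U = {x2}: f^{-1}(U) = {79} ∉ τ_X ✗.
  U = {x1, x2}: f^{-1}(U) = {79, 80, 81} ∈ τ_X ✓.
Found U = {x2} with f^{-1}(U) = {79} not in τ_X. Therefore f is NOT continuous.


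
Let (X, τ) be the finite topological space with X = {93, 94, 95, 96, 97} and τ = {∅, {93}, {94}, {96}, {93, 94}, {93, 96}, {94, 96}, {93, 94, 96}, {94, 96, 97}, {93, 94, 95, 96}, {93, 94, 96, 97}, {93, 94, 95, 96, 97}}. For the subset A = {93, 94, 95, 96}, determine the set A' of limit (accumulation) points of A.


A' = {95, 97}

For each x ∈ X, list the open sets U ∈ τ with x ∈ U, then check whether U ∩ (A ∖ {x}) ≠ ∅ for every such U.
  x = 93: open {93} ∋ x has {93} ∩ (A ∖ {93}) = ∅, so x is NOT a limit point.
  x = 94: open {94} ∋ x has {94} ∩ (A ∖ {94}) = ∅, so x is NOT a limit point.
  x = 95: opens ∋ x are {93, 94, 95, 96}, {93, 94, 95, 96, 97}; each meets A ∖ {95}, so x IS a limit point.
  x = 96: open {96} ∋ x has {96} ∩ (A ∖ {96}) = ∅, so x is NOT a limit point.
  x = 97: opens ∋ x are {94, 96, 97}, {93, 94, 96, 97}, {93, 94, 95, 96, 97}; each meets A ∖ {97}, so x IS a limit point.
Collecting: A' = {95, 97}.


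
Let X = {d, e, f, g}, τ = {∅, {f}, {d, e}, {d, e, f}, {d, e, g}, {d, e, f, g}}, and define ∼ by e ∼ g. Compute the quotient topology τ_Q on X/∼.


X/∼ = {[d], [e=g], [f]}; |τ_Q| = 4.

Equivalence classes: [d], [e=g], [f].
Quotient map π: X → X/∼ sends d ↦ [d], e ↦ [e=g], f ↦ [f], g ↦ [e=g].
For each subset V ⊆ X/∼, compute π^{-1}(V) ⊆ X and check whether π^{-1}(V) ∈ τ. V is open in τ_Q iff π^{-1}(V) ∈ τ.
  V = {}: π^{-1}(V) = ∅ ∈ τ ✓.
  V = {[d]}: π^{-1}(V) = {d} ∉ τ ✗.
  V = {[e=g]}: π^{-1}(V) = {e, g} ∉ τ ✗.
  V = {[d], [e=g]}: π^{-1}(V) = {d, e, g} ∈ τ ✓.
  V = {[f]}: π^{-1}(V) = {f} ∈ τ ✓.
  V = {[d], [f]}: π^{-1}(V) = {d, f} ∉ τ ✗.
  V = {[e=g], [f]}: π^{-1}(V) = {e, f, g} ∉ τ ✗.
  V = {[d], [e=g], [f]}: π^{-1}(V) = {d, e, f, g} ∈ τ ✓.
Open sets in the quotient: τ_Q = {{}, {[d], [e=g]}, {[f]}, {[d], [e=g], [f]}} (4 elements).


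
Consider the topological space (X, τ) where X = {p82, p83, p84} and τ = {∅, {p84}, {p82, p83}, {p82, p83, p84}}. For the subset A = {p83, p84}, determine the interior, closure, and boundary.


int(A) = {p84}, cl(A) = {p82, p83, p84}, ∂A = {p82, p83}.

Closed sets in (X, τ) are complements of opens:
  closed(X, τ) = {∅, {p84}, {p82, p83}, {p82, p83, p84}}.
int(A) = ⋃ {U ∈ τ : U ⊆ A}. Opens contained in A: ∅, {p84}.
Taking the union of these: int(A) = {p84}.
cl(A) = ⋂ {C closed : A ⊆ C}. Closed sets containing A: {p82, p83, p84}.
Intersecting these: cl(A) = {p82, p83, p84}.
∂A = cl(A) ∖ int(A) = {p82, p83, p84} ∖ {p84} = {p82, p83}.


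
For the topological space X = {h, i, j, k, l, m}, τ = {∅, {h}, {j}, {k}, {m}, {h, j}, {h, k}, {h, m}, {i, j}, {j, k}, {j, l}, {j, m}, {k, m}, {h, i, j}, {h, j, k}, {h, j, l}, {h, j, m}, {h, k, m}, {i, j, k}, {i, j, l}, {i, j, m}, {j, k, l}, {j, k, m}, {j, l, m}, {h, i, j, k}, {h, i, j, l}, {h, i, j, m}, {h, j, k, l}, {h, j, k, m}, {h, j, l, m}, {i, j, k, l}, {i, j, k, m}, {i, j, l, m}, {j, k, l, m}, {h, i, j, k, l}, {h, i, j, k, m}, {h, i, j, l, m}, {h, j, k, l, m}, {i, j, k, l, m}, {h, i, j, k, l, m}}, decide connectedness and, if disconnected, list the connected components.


(X, τ) is disconnected; components = [{h}, {k}, {m}, {i, j, l}].

Find clopen sets (U ∈ τ with X ∖ U ∈ τ):
  U = ∅, X ∖ U = {h, i, j, k, l, m} — both open, so U is clopen.
  U = {h}, X ∖ U = {i, j, k, l, m} — both open, so U is clopen.
  U = {k}, X ∖ U = {h, i, j, l, m} — both open, so U is clopen.
  U = {m}, X ∖ U = {h, i, j, k, l} — both open, so U is clopen.
  U = {h, k}, X ∖ U = {i, j, l, m} — both open, so U is clopen.
  U = {h, m}, X ∖ U = {i, j, k, l} — both open, so U is clopen.
  U = {k, m}, X ∖ U = {h, i, j, l} — both open, so U is clopen.
  U = {h, k, m}, X ∖ U = {i, j, l} — both open, so U is clopen.
  U = {i, j, l}, X ∖ U = {h, k, m} — both open, so U is clopen.
  U = {h, i, j, l}, X ∖ U = {k, m} — both open, so U is clopen.
  U = {i, j, k, l}, X ∖ U = {h, m} — both open, so U is clopen.
  U = {i, j, l, m}, X ∖ U = {h, k} — both open, so U is clopen.
  U = {h, i, j, k, l}, X ∖ U = {m} — both open, so U is clopen.
  U = {h, i, j, l, m}, X ∖ U = {k} — both open, so U is clopen.
  U = {i, j, k, l, m}, X ∖ U = {h} — both open, so U is clopen.
  U = {h, i, j, k, l, m}, X ∖ U = ∅ — both open, so U is clopen.
Nontrivial clopen(s) exist: e.g. {i, j, l, m}. So (X, τ) is disconnected.
Compute connected components by grouping points that agree on all clopens:
  component: {h}
  component: {k}
  component: {m}
  component: {i, j, l}


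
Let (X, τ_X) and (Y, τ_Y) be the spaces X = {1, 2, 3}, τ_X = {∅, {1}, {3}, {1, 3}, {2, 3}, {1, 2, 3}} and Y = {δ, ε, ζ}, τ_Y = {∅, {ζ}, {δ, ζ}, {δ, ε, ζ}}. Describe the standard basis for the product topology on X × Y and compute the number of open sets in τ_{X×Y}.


Basis B = {∅ × ∅, {1} × {ζ}, {3} × {ζ}, {1} × {δ, ζ}, {1, 3} × {ζ}, {2, 3} × {ζ}, {3} × {δ, ζ}, {1} × {δ, ε, ζ}, {1, 2, 3} × {ζ}, {3} × {δ, ε, ζ}, {1, 3} × {δ, ζ}, {2, 3} × {δ, ζ}, {1, 3} × {δ, ε, ζ}, {1, 2, 3} × {δ, ζ}, {2, 3} × {δ, ε, ζ}, {1, 2, 3} × {δ, ε, ζ}}; |τ_{X×Y}| = 40.

Enumerate products U × V with U ∈ τ_X, V ∈ τ_Y (deduplicated):
  ∅ × ∅ = {} (∅)
  {1} × {ζ} = {(1,ζ)}
  {3} × {ζ} = {(3,ζ)}
  {1} × {δ, ζ} = {(1,δ), (1,ζ)}
  {1, 3} × {ζ} = {(1,ζ), (3,ζ)}
  {2, 3} × {ζ} = {(2,ζ), (3,ζ)}
  {3} × {δ, ζ} = {(3,δ), (3,ζ)}
  {1} × {δ, ε, ζ} = {(1,δ), (1,ε), (1,ζ)}
  {1, 2, 3} × {ζ} = {(1,ζ), (2,ζ), (3,ζ)}
  {3} × {δ, ε, ζ} = {(3,δ), (3,ε), (3,ζ)}
  {1, 3} × {δ, ζ} = {(1,δ), (1,ζ), (3,δ), (3,ζ)}
  {2, 3} × {δ, ζ} = {(2,δ), (2,ζ), (3,δ), (3,ζ)}
  {1, 3} × {δ, ε, ζ} = {(1,δ), (1,ε), (1,ζ), (3,δ), (3,ε), (3,ζ)}
  {1, 2, 3} × {δ, ζ} = {(1,δ), (1,ζ), (2,δ), (2,ζ), (3,δ), (3,ζ)}
  {2, 3} × {δ, ε, ζ} = {(2,δ), (2,ε), (2,ζ), (3,δ), (3,ε), (3,ζ)}
  {1, 2, 3} × {δ, ε, ζ} = {(1,δ), (1,ε), (1,ζ), (2,δ), (2,ε), (2,ζ), (3,δ), (3,ε), (3,ζ)}
These 16 distinct sets form the basis B.
Close under arbitrary unions to get τ_{X×Y}; counting gives |τ_{X×Y}| = 40.


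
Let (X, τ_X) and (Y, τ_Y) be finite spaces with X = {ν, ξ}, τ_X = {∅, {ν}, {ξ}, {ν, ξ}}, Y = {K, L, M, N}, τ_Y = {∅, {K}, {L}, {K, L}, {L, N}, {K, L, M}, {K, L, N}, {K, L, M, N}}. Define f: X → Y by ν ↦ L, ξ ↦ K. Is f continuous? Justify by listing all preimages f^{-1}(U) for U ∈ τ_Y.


f IS continuous.

Compute f^{-1}(U) for each U ∈ τ_Y:
  U = ∅: f^{-1}(U) = ∅ ∈ τ_X ✓.
  U = {K}: f^{-1}(U) = {ξ} ∈ τ_X ✓.
  U = {L}: f^{-1}(U) = {ν} ∈ τ_X ✓.
  U = {K, L}: f^{-1}(U) = {ν, ξ} ∈ τ_X ✓.
  U = {L, N}: f^{-1}(U) = {ν} ∈ τ_X ✓.
  U = {K, L, M}: f^{-1}(U) = {ν, ξ} ∈ τ_X ✓.
  U = {K, L, N}: f^{-1}(U) = {ν, ξ} ∈ τ_X ✓.
  U = {K, L, M, N}: f^{-1}(U) = {ν, ξ} ∈ τ_X ✓.
Every preimage lies in τ_X, so f IS continuous.


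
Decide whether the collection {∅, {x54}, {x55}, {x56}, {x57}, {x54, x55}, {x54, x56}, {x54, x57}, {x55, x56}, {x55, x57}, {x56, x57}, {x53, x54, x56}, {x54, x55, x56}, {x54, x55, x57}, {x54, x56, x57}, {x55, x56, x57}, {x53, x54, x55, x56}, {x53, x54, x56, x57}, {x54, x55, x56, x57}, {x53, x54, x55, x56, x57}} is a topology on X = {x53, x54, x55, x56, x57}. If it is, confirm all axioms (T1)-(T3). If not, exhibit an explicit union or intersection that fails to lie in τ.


τ IS a topology on X.

Axiom (T1): ∅ ∈ τ? Yes; X ∈ τ? Yes.
Axiom (T2/T3): check pairwise unions and intersections of members of τ.
All pairwise intersections and unions checked — each lies in τ. Therefore τ satisfies (T1), (T2), (T3): it IS a topology on X.


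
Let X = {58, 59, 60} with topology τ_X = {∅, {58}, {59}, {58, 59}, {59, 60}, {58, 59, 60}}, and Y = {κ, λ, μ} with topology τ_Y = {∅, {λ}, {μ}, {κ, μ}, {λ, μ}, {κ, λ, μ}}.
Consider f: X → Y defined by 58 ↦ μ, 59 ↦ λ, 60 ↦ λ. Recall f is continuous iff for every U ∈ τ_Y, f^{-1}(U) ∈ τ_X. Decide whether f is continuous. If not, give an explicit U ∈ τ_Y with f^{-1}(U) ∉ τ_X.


f IS continuous.

Compute f^{-1}(U) for each U ∈ τ_Y:
  U = ∅: f^{-1}(U) = ∅ ∈ τ_X ✓.
  U = {λ}: f^{-1}(U) = {59, 60} ∈ τ_X ✓.
  U = {μ}: f^{-1}(U) = {58} ∈ τ_X ✓.
  U = {κ, μ}: f^{-1}(U) = {58} ∈ τ_X ✓.
  U = {λ, μ}: f^{-1}(U) = {58, 59, 60} ∈ τ_X ✓.
  U = {κ, λ, μ}: f^{-1}(U) = {58, 59, 60} ∈ τ_X ✓.
Every preimage lies in τ_X, so f IS continuous.


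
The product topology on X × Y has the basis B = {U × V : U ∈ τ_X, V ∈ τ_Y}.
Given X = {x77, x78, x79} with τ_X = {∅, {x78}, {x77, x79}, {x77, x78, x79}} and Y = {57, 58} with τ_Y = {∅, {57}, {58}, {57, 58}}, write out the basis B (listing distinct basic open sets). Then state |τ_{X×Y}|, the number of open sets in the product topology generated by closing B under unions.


Basis B = {∅ × ∅, {x78} × {57}, {x78} × {58}, {x77, x79} × {57}, {x77, x79} × {58}, {x78} × {57, 58}, {x77, x78, x79} × {57}, {x77, x78, x79} × {58}, {x77, x79} × {57, 58}, {x77, x78, x79} × {57, 58}}; |τ_{X×Y}| = 16.

Enumerate products U × V with U ∈ τ_X, V ∈ τ_Y (deduplicated):
  ∅ × ∅ = {} (∅)
  {x78} × {57} = {(x78,57)}
  {x78} × {58} = {(x78,58)}
  {x77, x79} × {57} = {(x77,57), (x79,57)}
  {x77, x79} × {58} = {(x77,58), (x79,58)}
  {x78} × {57, 58} = {(x78,57), (x78,58)}
  {x77, x78, x79} × {57} = {(x77,57), (x78,57), (x79,57)}
  {x77, x78, x79} × {58} = {(x77,58), (x78,58), (x79,58)}
  {x77, x79} × {57, 58} = {(x77,57), (x77,58), (x79,57), (x79,58)}
  {x77, x78, x79} × {57, 58} = {(x77,57), (x77,58), (x78,57), (x78,58), (x79,57), (x79,58)}
These 10 distinct sets form the basis B.
Close under arbitrary unions to get τ_{X×Y}; counting gives |τ_{X×Y}| = 16.


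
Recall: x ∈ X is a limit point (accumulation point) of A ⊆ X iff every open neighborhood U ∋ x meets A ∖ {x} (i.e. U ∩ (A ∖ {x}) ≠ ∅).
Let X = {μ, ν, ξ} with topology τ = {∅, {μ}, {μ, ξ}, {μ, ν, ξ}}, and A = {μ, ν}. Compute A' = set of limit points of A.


A' = {ν, ξ}

For each x ∈ X, list the open sets U ∈ τ with x ∈ U, then check whether U ∩ (A ∖ {x}) ≠ ∅ for every such U.
  x = μ: open {μ} ∋ x has {μ} ∩ (A ∖ {μ}) = ∅, so x is NOT a limit point.
  x = ν: opens ∋ x are {μ, ν, ξ}; each meets A ∖ {ν}, so x IS a limit point.
  x = ξ: opens ∋ x are {μ, ξ}, {μ, ν, ξ}; each meets A ∖ {ξ}, so x IS a limit point.
Collecting: A' = {ν, ξ}.


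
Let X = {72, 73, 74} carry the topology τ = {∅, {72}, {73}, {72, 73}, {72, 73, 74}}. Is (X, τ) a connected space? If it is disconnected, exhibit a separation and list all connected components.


(X, τ) is connected.

Find clopen sets (U ∈ τ with X ∖ U ∈ τ):
  U = ∅, X ∖ U = {72, 73, 74} — both open, so U is clopen.
  U = {72, 73, 74}, X ∖ U = ∅ — both open, so U is clopen.
Only trivial clopens (∅ and X) exist, so (X, τ) is connected.
Compute connected components by grouping points that agree on all clopens:
  component: {72, 73, 74}
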